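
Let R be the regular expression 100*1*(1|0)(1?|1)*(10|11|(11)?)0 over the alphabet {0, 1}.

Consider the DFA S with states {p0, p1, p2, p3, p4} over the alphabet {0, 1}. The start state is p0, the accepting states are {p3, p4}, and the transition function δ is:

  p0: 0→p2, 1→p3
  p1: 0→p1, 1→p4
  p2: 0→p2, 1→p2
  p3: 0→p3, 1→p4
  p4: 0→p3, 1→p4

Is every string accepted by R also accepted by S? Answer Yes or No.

Yes

Converting the expression R to a DFA (subset construction, then merging equivalent states) gives the minimal DFA with states {r0, r1, r2, r3, r4, r5, r6, r7, r8, r9, r10}, start state r0, accepting states {r6, r7, r8, r10} and transitions r0: 0→r1, 1→r2; r1: 0→r1, 1→r1; r2: 0→r3, 1→r1; r3: 0→r4, 1→r5; r4: 0→r6, 1→r5; r5: 0→r7, 1→r5; r6: 0→r6, 1→r5; r7: 0→r8, 1→r9; r8: 0→r1, 1→r1; r9: 0→r10, 1→r9; r10: 0→r8, 1→r1.
Exploring the product automaton R × S from the start pair (r0, p0), following both machines on each input symbol, reaches 13 state pairs: (r0, p0), (r1, p2), (r2, p3), (r3, p3), (r1, p4), (r4, p3), (r5, p4), (r1, p3), (r6, p3), (r7, p3), (r8, p3), (r9, p4), (r10, p3).
R accepts in {r6, r7, r8, r10} and S accepts in {p3, p4}. The reachable pairs whose R-component is accepting are (r6, p3), (r7, p3), (r8, p3), (r10, p3); in each of them the S-component is accepting too, so the product for L(R) \ L(S) (R-component accepting, S-component rejecting) has no reachable accepting pair and the difference is empty.
Hence every string in L(R) is also in L(S).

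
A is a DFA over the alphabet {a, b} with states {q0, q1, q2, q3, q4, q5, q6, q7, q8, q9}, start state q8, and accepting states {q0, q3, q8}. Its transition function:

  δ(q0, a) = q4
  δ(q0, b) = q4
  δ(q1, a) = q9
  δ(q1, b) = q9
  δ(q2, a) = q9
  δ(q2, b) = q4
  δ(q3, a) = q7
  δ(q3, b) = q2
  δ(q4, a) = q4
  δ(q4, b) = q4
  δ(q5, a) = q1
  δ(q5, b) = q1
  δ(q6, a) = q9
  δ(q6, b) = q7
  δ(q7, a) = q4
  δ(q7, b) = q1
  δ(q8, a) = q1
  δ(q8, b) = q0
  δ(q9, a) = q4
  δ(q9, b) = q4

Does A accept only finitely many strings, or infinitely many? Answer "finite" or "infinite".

finite

The useful states (reachable from q8 and able to reach an accepting state) are {q0, q8}.
Restricted to these states the transition graph has no cycle, so every accepting path has bounded length and L is finite.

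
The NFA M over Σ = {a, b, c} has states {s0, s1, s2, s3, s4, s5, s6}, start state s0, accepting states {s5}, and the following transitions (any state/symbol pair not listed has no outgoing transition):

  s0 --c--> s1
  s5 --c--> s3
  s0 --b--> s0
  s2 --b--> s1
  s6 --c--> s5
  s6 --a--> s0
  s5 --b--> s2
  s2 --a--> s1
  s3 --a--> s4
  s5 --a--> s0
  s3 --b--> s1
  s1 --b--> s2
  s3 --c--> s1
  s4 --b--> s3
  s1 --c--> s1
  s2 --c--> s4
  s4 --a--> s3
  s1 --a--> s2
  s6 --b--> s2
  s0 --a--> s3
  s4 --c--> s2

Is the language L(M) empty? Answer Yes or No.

Yes

The states reachable from the start state are {s0, s1, s2, s3, s4}.
None of the accepting states {s5} is reachable, so no string is accepted and L(M) = ∅.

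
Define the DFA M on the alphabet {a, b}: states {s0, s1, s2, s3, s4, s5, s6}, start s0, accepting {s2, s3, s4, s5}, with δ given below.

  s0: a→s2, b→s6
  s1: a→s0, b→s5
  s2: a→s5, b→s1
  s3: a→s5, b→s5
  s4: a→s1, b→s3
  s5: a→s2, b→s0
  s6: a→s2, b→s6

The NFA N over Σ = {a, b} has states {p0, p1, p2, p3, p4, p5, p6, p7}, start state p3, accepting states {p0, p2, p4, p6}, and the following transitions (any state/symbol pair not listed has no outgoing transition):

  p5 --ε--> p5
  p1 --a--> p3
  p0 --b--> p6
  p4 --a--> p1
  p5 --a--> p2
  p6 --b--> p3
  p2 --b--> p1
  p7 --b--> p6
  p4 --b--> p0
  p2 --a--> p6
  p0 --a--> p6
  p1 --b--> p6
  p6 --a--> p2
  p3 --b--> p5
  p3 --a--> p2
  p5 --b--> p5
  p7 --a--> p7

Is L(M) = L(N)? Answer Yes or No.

Yes

Exploring the product automaton M × N from the start pair (s0, p3), following both machines on each input symbol, reaches 5 state pairs: (s0, p3), (s2, p2), (s6, p5), (s5, p6), (s1, p1).
M accepts in {s2, s3, s4, s5} and N accepts in {p0, p2, p4, p6}. In every reachable pair the two components are either both accepting — (s2, p2), (s5, p6) — or both non-accepting, so no string is accepted by exactly one of the machines: L(M) \ L(N) and L(N) \ L(M) are both empty.
Hence every string is accepted by M iff it is accepted by N, and the two languages coincide.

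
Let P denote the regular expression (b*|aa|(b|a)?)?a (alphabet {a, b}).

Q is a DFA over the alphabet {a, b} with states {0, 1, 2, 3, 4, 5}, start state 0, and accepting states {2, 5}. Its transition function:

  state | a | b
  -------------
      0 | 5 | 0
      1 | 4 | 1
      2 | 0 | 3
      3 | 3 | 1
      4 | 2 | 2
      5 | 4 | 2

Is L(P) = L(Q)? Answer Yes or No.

No

The string aa is accepted by P but rejected by Q.
So L(P) ≠ L(Q).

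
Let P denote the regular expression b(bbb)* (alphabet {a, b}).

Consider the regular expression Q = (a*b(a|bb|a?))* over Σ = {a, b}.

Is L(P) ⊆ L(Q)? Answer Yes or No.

Converting the expression P to a DFA (subset construction, then merging equivalent states) gives the minimal DFA with states {p0, p1, p2, p3}, start state p0, accepting states {p2} and transitions p0: a→p1, b→p2; p1: a→p1, b→p1; p2: a→p1, b→p3; p3: a→p1, b→p0.
Converting the expression Q to a DFA (subset construction, then merging equivalent states) gives the minimal DFA with states {q0, q1, q2}, start state q0, accepting states {q0, q2} and transitions q0: a→q1, b→q2; q1: a→q1, b→q2; q2: a→q0, b→q2.
Exploring the product automaton P × Q from the start pair (p0, q0), following both machines on each input symbol, reaches 7 state pairs: (p0, q0), (p1, q1), (p2, q2), (p1, q2), (p1, q0), (p3, q2), (p0, q2).
P accepts in {p2} and Q accepts in {q0, q2}. The reachable pairs whose P-component is accepting are (p2, q2); in each of them the Q-component is accepting too, so the product for L(P) \ L(Q) (P-component accepting, Q-component rejecting) has no reachable accepting pair and the difference is empty.
Hence every string in L(P) is also in L(Q).

Yes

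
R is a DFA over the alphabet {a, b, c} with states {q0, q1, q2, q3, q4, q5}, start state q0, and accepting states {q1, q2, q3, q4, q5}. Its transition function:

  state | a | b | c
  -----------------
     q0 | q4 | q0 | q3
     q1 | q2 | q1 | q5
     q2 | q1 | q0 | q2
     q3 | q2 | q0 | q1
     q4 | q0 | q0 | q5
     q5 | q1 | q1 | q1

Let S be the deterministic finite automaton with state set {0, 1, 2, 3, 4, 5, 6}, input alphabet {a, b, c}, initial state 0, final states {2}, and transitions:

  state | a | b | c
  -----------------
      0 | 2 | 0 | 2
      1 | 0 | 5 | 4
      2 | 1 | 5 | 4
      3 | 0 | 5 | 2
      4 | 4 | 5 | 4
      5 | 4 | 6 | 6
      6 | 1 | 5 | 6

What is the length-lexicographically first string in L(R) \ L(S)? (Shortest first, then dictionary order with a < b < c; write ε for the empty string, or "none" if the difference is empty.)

The string ac is accepted by R but not by S.
No shorter string lies in the difference, and ac is the lexicographically first length-2 string in L(R) \ L(S).

ac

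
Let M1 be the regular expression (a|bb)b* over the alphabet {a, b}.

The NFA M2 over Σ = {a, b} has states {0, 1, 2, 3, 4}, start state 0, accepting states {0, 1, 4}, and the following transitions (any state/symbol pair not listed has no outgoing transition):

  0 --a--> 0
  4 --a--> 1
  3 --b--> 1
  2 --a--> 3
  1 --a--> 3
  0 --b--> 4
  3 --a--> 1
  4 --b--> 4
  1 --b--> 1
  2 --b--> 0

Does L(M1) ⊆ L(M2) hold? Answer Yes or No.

Converting the expression M1 to a DFA (subset construction, then merging equivalent states) gives the minimal DFA with states {r0, r1, r2, r3}, start state r0, accepting states {r1} and transitions r0: a→r1, b→r2; r1: a→r3, b→r1; r2: a→r3, b→r1; r3: a→r3, b→r3.
Exploring the product automaton M1 × M2 from the start pair (r0, 0), following both machines on each input symbol, reaches 8 state pairs: (r0, 0), (r1, 0), (r2, 4), (r3, 0), (r1, 4), (r3, 1), (r3, 4), (r3, 3).
M1 accepts in {r1} and M2 accepts in {0, 1, 4}. The reachable pairs whose M1-component is accepting are (r1, 0), (r1, 4); in each of them the M2-component is accepting too, so the product for L(M1) \ L(M2) (M1-component accepting, M2-component rejecting) has no reachable accepting pair and the difference is empty.
Hence every string in L(M1) is also in L(M2).

Yes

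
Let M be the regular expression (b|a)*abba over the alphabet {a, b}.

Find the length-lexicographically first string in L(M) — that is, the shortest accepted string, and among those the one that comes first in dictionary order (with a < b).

abba

By inspection of the expression, no string of length less than 4 matches, and abba is the lexicographically first match of length 4.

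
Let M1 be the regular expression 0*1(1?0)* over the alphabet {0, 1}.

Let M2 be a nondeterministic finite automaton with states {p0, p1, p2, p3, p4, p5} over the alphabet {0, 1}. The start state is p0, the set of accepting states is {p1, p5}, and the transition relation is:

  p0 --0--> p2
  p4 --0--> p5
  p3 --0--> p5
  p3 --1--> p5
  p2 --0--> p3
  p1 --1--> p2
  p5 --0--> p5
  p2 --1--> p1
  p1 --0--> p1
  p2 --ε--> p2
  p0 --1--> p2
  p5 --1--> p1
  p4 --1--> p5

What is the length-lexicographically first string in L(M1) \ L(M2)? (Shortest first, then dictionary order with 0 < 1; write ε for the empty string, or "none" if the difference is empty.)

The string 1 is accepted by M1 but not by M2.
No shorter string lies in the difference, and 1 is the lexicographically first length-1 string in L(M1) \ L(M2).

1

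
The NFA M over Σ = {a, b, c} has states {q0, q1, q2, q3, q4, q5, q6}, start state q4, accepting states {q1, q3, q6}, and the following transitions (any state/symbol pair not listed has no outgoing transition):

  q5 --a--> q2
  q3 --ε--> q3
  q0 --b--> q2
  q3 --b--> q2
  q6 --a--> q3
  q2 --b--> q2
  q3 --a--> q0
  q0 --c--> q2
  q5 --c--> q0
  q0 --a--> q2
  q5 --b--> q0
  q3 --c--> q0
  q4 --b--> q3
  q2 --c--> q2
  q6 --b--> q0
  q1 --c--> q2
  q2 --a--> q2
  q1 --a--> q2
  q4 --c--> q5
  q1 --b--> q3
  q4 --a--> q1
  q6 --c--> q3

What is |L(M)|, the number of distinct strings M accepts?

3

The useful subgraph on states {q1, q3, q4} is acyclic, so L(M) is finite; the longest accepting path visits 3 useful states, giving maximum string length 2.
Counting accepting paths from q4 by length: 2 of length 1, 1 of length 2. Total 3.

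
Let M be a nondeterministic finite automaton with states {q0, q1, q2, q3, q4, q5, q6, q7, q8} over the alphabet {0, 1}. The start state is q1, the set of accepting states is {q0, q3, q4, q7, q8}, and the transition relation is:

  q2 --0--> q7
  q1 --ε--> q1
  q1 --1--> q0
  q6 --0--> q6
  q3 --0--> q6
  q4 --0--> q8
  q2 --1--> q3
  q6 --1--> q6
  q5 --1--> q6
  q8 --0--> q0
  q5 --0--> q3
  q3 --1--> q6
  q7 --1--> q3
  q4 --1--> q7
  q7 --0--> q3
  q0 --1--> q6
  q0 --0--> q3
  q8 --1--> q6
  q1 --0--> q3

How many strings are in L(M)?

3

The useful subgraph on states {q0, q1, q3} is acyclic, so L(M) is finite; the longest accepting path visits 3 useful states, giving maximum string length 2.
Counting accepting paths from q1 by length: 2 of length 1, 1 of length 2. Total 3.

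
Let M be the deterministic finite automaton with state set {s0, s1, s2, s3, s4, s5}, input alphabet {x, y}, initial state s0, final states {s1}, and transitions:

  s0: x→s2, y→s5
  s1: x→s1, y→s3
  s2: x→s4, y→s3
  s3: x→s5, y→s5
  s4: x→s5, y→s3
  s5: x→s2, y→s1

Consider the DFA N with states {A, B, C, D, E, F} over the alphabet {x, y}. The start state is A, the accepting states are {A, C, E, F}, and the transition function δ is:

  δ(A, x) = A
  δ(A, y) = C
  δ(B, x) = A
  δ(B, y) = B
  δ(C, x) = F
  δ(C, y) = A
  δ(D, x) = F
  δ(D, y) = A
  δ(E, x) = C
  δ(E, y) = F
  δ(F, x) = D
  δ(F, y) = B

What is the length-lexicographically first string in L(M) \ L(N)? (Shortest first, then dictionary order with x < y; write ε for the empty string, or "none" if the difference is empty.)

xyxy

The string xyxy is accepted by M but not by N.
No shorter string lies in the difference, and xyxy is the lexicographically first length-4 string in L(M) \ L(N).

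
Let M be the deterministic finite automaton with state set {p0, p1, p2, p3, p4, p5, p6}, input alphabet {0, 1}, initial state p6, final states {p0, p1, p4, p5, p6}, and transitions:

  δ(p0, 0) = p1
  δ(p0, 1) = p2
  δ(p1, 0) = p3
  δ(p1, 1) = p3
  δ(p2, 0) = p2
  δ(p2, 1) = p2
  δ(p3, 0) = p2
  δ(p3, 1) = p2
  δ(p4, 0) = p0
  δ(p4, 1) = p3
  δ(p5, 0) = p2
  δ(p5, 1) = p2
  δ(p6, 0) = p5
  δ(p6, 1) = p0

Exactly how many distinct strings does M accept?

The useful subgraph on states {p0, p1, p5, p6} is acyclic, so L(M) is finite; the longest accepting path visits 3 useful states, giving maximum string length 2.
Counting accepting paths from p6 by length: 1 of length 0, 2 of length 1, 1 of length 2. Total 4.

4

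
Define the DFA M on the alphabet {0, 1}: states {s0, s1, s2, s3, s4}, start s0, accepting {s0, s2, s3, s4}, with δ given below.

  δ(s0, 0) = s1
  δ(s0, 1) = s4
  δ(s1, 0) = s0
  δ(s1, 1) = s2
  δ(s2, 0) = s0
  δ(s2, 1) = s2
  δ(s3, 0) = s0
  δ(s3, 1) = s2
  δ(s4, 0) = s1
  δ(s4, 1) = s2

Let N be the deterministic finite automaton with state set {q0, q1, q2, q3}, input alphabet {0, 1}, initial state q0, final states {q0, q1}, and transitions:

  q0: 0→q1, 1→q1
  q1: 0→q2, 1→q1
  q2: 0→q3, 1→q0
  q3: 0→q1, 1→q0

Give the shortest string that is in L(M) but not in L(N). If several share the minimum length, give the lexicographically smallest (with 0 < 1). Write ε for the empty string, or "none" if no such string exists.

The string 00 is accepted by M but not by N.
No shorter string lies in the difference, and 00 is the lexicographically first length-2 string in L(M) \ L(N).

00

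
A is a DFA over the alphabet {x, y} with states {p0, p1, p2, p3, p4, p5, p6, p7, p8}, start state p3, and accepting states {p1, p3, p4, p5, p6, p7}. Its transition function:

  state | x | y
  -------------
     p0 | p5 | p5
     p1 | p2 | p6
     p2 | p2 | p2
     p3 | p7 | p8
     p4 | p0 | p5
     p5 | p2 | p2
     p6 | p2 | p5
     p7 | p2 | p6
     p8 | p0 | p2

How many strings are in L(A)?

The useful subgraph on states {p0, p3, p5, p6, p7, p8} is acyclic, so L(A) is finite; the longest accepting path visits 4 useful states, giving maximum string length 3.
Counting accepting paths from p3 by length: 1 of length 0, 1 of length 1, 1 of length 2, 3 of length 3. Total 6.

6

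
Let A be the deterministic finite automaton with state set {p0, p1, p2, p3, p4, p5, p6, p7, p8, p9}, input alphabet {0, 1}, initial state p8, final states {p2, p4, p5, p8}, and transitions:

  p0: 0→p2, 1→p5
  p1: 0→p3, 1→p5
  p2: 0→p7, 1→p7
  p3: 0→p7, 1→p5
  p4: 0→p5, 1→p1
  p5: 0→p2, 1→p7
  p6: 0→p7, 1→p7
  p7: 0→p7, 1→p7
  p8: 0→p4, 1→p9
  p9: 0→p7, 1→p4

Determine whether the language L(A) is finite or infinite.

The useful states (reachable from p8 and able to reach an accepting state) are {p1, p2, p3, p4, p5, p8, p9}.
Restricted to these states the transition graph has no cycle, so every accepting path has bounded length and L is finite.

finite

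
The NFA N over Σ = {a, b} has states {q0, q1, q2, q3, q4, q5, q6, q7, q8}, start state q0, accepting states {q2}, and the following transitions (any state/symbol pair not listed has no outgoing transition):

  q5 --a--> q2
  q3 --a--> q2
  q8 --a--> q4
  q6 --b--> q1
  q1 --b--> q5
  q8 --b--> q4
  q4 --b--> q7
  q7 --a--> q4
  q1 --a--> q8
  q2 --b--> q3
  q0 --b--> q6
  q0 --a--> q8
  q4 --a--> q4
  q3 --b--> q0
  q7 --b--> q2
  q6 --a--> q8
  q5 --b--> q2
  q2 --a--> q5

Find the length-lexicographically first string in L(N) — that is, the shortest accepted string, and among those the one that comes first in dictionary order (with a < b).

A breadth-first search from q0 reaches an accepting state first via the path q0 → q8 → q4 → q7 → q2 on input aabb.
No string of length < 4 is accepted (BFS exhausts all shorter strings without reaching an accepting state), and aabb is the lexicographically least accepting string of length 4.

aabb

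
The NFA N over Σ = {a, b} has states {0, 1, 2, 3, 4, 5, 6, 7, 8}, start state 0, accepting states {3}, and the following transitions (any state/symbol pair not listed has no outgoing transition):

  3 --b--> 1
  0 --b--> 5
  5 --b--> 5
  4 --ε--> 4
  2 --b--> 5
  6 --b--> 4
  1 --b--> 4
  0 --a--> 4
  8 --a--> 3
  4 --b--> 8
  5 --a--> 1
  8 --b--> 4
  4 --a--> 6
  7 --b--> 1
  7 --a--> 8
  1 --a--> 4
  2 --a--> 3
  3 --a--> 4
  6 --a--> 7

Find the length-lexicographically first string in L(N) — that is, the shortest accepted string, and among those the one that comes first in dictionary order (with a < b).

A breadth-first search from 0 reaches an accepting state first via the path 0 → 4 → 8 → 3 on input aba.
No string of length < 3 is accepted (BFS exhausts all shorter strings without reaching an accepting state), and aba is the lexicographically least accepting string of length 3.

aba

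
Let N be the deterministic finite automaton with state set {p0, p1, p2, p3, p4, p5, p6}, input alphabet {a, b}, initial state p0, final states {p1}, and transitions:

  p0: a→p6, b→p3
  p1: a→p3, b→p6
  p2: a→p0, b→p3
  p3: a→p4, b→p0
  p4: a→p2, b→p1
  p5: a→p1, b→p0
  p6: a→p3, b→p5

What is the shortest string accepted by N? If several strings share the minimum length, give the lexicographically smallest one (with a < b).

A breadth-first search from p0 reaches an accepting state first via the path p0 → p6 → p5 → p1 on input aba.
No string of length < 3 is accepted (BFS exhausts all shorter strings without reaching an accepting state), and aba is the lexicographically least accepting string of length 3.

aba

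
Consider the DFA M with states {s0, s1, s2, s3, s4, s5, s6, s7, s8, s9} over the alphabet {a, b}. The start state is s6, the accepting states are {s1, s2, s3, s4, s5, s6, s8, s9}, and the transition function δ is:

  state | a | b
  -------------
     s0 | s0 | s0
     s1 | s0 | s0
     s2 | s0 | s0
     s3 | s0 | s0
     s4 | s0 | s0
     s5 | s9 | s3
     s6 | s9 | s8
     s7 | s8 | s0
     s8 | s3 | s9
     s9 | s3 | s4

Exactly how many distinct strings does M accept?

The useful subgraph on states {s3, s4, s6, s8, s9} is acyclic, so L(M) is finite; the longest accepting path visits 4 useful states, giving maximum string length 3.
Counting accepting paths from s6 by length: 1 of length 0, 2 of length 1, 4 of length 2, 2 of length 3. Total 9.

9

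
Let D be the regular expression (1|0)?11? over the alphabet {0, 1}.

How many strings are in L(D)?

The expression has no Kleene star, so L(D) is finite. Expanding the alternatives gives {1, 01, 11, 011, 111}.
That is 1 of length 1, 2 of length 2, 2 of length 3: 5 strings in all.

5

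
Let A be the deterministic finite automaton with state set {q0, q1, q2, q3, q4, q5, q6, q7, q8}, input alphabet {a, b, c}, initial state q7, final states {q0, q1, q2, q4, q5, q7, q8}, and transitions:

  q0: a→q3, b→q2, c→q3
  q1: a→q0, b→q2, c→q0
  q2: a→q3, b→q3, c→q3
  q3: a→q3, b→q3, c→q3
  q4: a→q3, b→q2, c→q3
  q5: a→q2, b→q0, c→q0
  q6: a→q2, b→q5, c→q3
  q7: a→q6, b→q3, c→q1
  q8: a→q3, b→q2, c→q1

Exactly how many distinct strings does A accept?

The useful subgraph on states {q0, q1, q2, q5, q6, q7} is acyclic, so L(A) is finite; the longest accepting path visits 5 useful states, giving maximum string length 4.
Counting accepting paths from q7 by length: 1 of length 0, 1 of length 1, 5 of length 2, 5 of length 3, 2 of length 4. Total 14.

14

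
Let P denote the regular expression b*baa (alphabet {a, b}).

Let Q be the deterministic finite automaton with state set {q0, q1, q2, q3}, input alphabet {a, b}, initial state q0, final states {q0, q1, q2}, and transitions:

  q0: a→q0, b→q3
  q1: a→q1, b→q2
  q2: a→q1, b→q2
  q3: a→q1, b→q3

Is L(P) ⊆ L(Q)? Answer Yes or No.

Yes

Converting the expression P to a DFA (subset construction, then merging equivalent states) gives the minimal DFA with states {p0, p1, p2, p3, p4}, start state p0, accepting states {p4} and transitions p0: a→p1, b→p2; p1: a→p1, b→p1; p2: a→p3, b→p2; p3: a→p4, b→p1; p4: a→p1, b→p1.
Exploring the product automaton P × Q from the start pair (p0, q0), following both machines on each input symbol, reaches 8 state pairs: (p0, q0), (p1, q0), (p2, q3), (p1, q3), (p3, q1), (p1, q1), (p4, q1), (p1, q2).
P accepts in {p4} and Q accepts in {q0, q1, q2}. The reachable pairs whose P-component is accepting are (p4, q1); in each of them the Q-component is accepting too, so the product for L(P) \ L(Q) (P-component accepting, Q-component rejecting) has no reachable accepting pair and the difference is empty.
Hence every string in L(P) is also in L(Q).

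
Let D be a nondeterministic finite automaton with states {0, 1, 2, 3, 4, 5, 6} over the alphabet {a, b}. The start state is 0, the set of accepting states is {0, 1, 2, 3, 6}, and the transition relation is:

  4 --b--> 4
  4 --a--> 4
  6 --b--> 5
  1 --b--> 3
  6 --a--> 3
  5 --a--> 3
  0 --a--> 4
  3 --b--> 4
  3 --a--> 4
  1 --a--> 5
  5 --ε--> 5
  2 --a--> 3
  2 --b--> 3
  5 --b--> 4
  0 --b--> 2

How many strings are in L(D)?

The useful subgraph on states {0, 2, 3} is acyclic, so L(D) is finite; the longest accepting path visits 3 useful states, giving maximum string length 2.
Counting accepting paths from 0 by length: 1 of length 0, 1 of length 1, 2 of length 2. Total 4.

4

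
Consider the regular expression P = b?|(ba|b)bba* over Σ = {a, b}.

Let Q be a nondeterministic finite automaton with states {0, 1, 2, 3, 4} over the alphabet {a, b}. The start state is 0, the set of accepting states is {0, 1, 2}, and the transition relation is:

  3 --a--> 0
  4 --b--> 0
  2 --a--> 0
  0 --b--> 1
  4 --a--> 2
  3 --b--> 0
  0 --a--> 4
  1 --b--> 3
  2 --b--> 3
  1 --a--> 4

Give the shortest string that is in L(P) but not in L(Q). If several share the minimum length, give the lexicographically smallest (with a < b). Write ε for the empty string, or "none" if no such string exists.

The string bbba is accepted by P but not by Q.
No shorter string lies in the difference, and bbba is the lexicographically first length-4 string in L(P) \ L(Q).

bbba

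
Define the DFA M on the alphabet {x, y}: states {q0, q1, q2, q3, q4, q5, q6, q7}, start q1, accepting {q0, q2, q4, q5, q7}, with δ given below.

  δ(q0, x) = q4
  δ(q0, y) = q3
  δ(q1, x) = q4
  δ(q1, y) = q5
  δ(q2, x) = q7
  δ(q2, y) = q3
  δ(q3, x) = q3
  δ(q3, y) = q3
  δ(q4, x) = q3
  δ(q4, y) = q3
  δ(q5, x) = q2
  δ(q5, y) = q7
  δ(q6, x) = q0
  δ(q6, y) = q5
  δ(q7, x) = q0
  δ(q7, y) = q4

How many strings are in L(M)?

11

The useful subgraph on states {q0, q1, q2, q4, q5, q7} is acyclic, so L(M) is finite; the longest accepting path visits 6 useful states, giving maximum string length 5.
Counting accepting paths from q1 by length: 2 of length 1, 2 of length 2, 3 of length 3, 3 of length 4, 1 of length 5. Total 11.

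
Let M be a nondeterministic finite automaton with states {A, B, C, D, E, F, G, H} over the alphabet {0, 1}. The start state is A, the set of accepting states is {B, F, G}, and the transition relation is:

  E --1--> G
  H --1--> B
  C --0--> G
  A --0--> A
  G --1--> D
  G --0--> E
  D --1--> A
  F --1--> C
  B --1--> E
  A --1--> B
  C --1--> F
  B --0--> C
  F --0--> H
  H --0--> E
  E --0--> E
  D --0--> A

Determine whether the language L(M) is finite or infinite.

infinite

State A is reachable from the start and can reach an accepting state, and it lies on the cycle A → A.
Traversing that cycle any number of times yields accepted strings of unbounded length, so the language is infinite.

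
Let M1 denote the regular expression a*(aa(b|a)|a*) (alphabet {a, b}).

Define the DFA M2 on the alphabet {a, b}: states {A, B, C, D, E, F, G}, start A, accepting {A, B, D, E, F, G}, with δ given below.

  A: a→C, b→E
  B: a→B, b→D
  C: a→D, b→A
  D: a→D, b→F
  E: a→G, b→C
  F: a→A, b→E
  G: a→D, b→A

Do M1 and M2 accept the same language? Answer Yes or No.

No

The string a is accepted by M1 but rejected by M2.
So L(M1) ≠ L(M2).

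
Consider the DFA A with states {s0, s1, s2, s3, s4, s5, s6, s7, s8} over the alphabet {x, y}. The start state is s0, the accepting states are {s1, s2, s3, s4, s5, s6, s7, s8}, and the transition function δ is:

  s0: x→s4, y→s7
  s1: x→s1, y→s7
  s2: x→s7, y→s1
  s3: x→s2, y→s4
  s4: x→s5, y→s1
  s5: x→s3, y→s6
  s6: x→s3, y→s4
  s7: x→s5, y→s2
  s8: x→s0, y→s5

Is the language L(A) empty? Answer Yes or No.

No

The string x is accepted: the run s0 → s4 ends in the accepting state s4.
Since at least one string is accepted, L(A) is not empty.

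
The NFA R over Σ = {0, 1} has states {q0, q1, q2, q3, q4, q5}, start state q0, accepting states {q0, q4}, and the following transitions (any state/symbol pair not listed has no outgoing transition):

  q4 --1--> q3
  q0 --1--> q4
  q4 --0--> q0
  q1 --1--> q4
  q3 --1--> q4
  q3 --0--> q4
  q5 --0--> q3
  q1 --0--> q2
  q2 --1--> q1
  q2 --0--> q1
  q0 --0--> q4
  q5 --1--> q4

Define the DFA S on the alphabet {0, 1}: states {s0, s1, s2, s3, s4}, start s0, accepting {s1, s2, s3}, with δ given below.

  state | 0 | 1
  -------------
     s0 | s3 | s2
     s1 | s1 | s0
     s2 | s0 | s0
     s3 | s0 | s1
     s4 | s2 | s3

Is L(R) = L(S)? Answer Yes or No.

No

The empty string ε is accepted by R but rejected by S.
So L(R) ≠ L(S).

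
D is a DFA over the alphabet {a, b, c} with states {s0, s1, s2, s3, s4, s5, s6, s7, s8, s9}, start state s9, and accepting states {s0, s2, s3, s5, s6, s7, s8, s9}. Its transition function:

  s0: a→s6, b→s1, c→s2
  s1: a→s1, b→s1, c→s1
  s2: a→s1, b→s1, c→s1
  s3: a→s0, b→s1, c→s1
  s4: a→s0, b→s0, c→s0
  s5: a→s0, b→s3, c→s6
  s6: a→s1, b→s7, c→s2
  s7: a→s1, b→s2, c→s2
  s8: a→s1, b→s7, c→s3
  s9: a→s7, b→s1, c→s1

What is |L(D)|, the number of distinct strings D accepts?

4

The useful subgraph on states {s2, s7, s9} is acyclic, so L(D) is finite; the longest accepting path visits 3 useful states, giving maximum string length 2.
Counting accepting paths from s9 by length: 1 of length 0, 1 of length 1, 2 of length 2. Total 4.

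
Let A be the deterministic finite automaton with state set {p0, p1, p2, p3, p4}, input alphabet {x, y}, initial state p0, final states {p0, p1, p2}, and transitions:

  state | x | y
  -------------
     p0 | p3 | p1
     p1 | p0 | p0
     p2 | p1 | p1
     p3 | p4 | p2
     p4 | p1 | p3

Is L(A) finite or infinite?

State p0 is reachable from the start and can reach an accepting state, and it lies on the cycle p0 → p1 → p0.
Traversing that cycle any number of times yields accepted strings of unbounded length, so the language is infinite.

infinite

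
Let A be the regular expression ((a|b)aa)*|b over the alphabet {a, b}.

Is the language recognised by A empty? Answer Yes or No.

No

The empty string ε matches the expression, so it belongs to L(A).
Since L(A) contains at least one string, it is not empty.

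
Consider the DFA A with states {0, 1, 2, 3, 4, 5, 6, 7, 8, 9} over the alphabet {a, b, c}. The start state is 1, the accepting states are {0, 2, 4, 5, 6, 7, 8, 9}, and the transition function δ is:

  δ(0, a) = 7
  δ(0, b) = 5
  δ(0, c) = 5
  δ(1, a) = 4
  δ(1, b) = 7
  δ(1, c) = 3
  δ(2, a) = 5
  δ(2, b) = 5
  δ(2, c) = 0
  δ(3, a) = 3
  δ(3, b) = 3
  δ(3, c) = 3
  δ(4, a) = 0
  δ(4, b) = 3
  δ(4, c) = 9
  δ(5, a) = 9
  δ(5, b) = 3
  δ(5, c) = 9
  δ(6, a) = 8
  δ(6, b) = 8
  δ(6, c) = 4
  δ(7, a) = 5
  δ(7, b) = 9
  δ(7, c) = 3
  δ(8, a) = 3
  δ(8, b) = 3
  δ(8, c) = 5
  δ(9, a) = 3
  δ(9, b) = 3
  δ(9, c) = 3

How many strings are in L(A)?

The useful subgraph on states {0, 1, 4, 5, 7, 9} is acyclic, so L(A) is finite; the longest accepting path visits 6 useful states, giving maximum string length 5.
Counting accepting paths from 1 by length: 2 of length 1, 4 of length 2, 5 of length 3, 6 of length 4, 2 of length 5. Total 19.

19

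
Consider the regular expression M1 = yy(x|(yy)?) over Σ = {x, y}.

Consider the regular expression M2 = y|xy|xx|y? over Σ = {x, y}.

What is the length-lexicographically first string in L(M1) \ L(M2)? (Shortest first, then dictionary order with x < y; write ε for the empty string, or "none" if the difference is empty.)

The string yy is accepted by M1 but not by M2.
No shorter string lies in the difference, and yy is the lexicographically first length-2 string in L(M1) \ L(M2).

yy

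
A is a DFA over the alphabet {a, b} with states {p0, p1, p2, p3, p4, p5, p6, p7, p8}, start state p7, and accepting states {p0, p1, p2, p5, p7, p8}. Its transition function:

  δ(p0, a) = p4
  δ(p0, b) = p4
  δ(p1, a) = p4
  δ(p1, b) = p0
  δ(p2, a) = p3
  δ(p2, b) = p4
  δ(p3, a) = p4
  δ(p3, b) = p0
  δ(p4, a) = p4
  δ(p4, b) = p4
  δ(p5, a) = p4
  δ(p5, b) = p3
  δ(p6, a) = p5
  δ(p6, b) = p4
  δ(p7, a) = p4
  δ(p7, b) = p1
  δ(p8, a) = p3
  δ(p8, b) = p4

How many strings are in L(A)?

The useful subgraph on states {p0, p1, p7} is acyclic, so L(A) is finite; the longest accepting path visits 3 useful states, giving maximum string length 2.
Counting accepting paths from p7 by length: 1 of length 0, 1 of length 1, 1 of length 2. Total 3.

3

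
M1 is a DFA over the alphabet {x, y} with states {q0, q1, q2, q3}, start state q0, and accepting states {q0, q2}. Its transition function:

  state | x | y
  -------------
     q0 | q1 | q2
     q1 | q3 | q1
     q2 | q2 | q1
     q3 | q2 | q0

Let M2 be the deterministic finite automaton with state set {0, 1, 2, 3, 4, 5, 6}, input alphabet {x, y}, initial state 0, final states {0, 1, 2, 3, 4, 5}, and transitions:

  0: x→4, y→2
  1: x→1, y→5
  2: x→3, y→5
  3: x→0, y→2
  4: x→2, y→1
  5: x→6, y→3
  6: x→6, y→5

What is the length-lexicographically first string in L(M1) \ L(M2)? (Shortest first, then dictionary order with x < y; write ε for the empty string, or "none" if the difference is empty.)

yyxx

The string yyxx is accepted by M1 but not by M2.
No shorter string lies in the difference, and yyxx is the lexicographically first length-4 string in L(M1) \ L(M2).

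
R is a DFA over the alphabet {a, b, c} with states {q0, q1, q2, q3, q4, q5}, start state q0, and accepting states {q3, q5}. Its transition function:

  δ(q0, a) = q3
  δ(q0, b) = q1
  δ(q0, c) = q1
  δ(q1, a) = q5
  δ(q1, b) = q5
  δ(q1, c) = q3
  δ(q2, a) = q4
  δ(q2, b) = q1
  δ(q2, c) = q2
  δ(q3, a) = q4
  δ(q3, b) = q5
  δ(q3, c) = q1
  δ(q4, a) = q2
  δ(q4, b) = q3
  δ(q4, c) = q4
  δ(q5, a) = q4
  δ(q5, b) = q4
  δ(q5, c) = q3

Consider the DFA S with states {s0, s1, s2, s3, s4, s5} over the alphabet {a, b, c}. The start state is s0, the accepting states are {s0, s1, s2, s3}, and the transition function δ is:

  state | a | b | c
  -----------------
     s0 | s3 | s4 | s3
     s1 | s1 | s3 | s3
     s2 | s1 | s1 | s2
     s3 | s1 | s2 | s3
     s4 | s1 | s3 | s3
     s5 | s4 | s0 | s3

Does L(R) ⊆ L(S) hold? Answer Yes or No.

Yes

Exploring the product automaton R × S from the start pair (q0, s0), following both machines on each input symbol, reaches 15 state pairs: (q0, s0), (q3, s3), (q1, s4), (q1, s3), (q4, s1), (q5, s2), (q5, s1), (q5, s3), (q2, s1), (q4, s3), (q3, s2), (q4, s2), (q2, s3), (q1, s2), (q3, s1).
R accepts in {q3, q5} and S accepts in {s0, s1, s2, s3}. The reachable pairs whose R-component is accepting are (q3, s3), (q5, s2), (q5, s1), (q5, s3), (q3, s2), (q3, s1); in each of them the S-component is accepting too, so the product for L(R) \ L(S) (R-component accepting, S-component rejecting) has no reachable accepting pair and the difference is empty.
Hence every string in L(R) is also in L(S).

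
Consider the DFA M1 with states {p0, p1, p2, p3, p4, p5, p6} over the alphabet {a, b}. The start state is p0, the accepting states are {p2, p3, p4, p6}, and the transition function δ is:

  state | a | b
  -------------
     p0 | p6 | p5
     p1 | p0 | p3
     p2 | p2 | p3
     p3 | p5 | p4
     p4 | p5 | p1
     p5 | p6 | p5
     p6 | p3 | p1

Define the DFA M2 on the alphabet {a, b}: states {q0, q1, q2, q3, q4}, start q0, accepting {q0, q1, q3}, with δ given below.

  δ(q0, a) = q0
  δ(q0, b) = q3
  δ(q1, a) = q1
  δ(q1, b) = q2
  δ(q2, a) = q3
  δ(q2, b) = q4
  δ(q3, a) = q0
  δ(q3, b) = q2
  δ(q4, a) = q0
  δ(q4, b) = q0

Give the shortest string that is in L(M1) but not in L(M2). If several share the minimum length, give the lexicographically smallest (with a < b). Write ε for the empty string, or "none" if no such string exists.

The string abb is accepted by M1 but not by M2.
No shorter string lies in the difference, and abb is the lexicographically first length-3 string in L(M1) \ L(M2).

abb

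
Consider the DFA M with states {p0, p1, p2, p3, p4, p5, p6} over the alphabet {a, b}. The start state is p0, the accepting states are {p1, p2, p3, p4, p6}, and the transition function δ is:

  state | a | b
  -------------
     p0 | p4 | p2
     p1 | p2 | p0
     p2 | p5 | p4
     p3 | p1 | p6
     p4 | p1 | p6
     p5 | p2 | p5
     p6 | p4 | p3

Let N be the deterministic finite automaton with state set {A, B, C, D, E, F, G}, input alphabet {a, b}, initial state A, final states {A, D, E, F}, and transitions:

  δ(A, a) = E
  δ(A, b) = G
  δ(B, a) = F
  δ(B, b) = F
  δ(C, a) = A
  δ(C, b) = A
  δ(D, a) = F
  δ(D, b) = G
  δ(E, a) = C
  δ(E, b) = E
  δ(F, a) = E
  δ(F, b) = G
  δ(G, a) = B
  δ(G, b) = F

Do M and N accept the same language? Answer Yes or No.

The string b is accepted by M but rejected by N.
So L(M) ≠ L(N).

No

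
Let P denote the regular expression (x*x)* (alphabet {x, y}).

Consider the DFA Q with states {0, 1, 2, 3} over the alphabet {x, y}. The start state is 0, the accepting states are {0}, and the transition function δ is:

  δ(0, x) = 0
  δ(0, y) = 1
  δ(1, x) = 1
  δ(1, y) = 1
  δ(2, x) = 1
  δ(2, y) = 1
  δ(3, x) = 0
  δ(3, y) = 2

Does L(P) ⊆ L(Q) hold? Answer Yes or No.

Yes

Converting the expression P to a DFA (subset construction, then merging equivalent states) gives the minimal DFA with states {p0, p1}, start state p0, accepting states {p0} and transitions p0: x→p0, y→p1; p1: x→p1, y→p1.
Exploring the product automaton P × Q from the start pair (p0, 0), following both machines on each input symbol, reaches 2 state pairs: (p0, 0), (p1, 1).
P accepts in {p0} and Q accepts in {0}. The reachable pairs whose P-component is accepting are (p0, 0); in each of them the Q-component is accepting too, so the product for L(P) \ L(Q) (P-component accepting, Q-component rejecting) has no reachable accepting pair and the difference is empty.
Hence every string in L(P) is also in L(Q).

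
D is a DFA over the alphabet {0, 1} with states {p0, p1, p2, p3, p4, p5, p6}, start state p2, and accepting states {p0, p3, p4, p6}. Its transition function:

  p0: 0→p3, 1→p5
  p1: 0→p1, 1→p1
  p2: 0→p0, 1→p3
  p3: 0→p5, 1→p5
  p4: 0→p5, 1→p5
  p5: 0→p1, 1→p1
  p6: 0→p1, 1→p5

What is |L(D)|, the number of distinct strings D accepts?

3

The useful subgraph on states {p0, p2, p3} is acyclic, so L(D) is finite; the longest accepting path visits 3 useful states, giving maximum string length 2.
Counting accepting paths from p2 by length: 2 of length 1, 1 of length 2. Total 3.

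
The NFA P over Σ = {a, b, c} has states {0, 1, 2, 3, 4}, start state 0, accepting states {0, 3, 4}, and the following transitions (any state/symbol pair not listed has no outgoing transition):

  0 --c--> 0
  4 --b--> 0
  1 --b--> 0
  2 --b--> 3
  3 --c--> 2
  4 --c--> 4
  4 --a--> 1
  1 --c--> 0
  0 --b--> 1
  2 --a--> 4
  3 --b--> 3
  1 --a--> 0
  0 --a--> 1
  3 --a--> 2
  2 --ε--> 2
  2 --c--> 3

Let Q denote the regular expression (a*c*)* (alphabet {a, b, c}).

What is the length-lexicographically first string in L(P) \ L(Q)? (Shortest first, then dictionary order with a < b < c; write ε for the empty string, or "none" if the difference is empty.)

ab

The string ab is accepted by P but not by Q.
No shorter string lies in the difference, and ab is the lexicographically first length-2 string in L(P) \ L(Q).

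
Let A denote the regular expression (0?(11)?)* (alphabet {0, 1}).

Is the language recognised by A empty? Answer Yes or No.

No

The empty string ε matches the expression, so it belongs to L(A).
Since L(A) contains at least one string, it is not empty.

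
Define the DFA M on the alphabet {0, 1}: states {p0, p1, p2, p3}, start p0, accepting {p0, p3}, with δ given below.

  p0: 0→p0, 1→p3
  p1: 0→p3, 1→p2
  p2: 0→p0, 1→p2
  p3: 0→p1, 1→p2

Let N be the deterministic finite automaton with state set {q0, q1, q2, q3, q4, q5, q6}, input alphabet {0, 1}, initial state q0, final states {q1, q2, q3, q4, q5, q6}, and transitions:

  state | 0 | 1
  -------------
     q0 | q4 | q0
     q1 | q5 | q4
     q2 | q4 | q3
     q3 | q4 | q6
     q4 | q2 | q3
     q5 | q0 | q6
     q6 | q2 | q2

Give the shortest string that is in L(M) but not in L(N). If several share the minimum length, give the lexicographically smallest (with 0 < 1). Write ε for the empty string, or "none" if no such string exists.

ε

The empty string ε is accepted by M but not by N.
Since ε is the unique shortest string, it is the required witness.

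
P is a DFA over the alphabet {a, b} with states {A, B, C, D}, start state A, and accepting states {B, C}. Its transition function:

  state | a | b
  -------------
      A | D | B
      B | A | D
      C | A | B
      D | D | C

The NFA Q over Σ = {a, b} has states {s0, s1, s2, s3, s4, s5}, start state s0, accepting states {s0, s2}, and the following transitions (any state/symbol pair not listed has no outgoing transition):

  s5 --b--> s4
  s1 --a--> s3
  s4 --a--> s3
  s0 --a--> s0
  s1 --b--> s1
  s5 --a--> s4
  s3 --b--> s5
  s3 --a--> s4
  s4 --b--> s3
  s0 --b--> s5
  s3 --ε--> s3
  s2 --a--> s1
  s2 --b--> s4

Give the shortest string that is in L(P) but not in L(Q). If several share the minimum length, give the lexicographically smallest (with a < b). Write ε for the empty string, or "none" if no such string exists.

b

The string b is accepted by P but not by Q.
No shorter string lies in the difference, and b is the lexicographically first length-1 string in L(P) \ L(Q).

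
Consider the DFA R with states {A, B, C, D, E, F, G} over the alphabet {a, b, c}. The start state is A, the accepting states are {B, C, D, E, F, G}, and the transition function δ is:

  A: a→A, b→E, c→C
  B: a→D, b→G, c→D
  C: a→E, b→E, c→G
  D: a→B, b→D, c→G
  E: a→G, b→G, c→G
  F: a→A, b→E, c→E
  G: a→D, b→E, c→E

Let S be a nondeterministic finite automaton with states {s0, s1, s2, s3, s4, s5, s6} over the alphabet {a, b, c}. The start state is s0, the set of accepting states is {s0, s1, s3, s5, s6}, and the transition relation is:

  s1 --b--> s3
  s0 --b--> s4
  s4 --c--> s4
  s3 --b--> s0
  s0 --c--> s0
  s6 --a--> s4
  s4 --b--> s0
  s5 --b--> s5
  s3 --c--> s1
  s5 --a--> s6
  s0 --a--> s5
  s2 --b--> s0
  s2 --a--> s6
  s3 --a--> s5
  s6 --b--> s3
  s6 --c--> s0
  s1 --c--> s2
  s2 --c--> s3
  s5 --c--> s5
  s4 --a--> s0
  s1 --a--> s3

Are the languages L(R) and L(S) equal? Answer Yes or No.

No

The string b is accepted by R but rejected by S.
So L(R) ≠ L(S).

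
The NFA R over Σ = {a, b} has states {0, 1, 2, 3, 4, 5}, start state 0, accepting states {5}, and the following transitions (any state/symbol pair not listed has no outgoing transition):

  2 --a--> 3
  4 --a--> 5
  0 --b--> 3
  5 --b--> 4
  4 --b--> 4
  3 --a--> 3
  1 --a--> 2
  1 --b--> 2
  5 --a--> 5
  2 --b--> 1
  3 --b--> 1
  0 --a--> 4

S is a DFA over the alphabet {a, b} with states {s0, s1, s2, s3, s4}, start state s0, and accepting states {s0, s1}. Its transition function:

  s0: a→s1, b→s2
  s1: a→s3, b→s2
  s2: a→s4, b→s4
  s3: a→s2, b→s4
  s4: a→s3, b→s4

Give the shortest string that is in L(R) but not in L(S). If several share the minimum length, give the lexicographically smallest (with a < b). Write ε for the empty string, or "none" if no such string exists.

The string aa is accepted by R but not by S.
No shorter string lies in the difference, and aa is the lexicographically first length-2 string in L(R) \ L(S).

aa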